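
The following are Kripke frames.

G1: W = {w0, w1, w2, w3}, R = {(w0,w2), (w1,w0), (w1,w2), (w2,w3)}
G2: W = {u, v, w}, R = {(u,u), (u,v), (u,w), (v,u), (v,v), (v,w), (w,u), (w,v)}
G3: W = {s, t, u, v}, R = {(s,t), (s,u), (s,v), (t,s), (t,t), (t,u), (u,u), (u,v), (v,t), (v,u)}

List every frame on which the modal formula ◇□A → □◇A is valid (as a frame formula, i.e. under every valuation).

G2, G3

Frame correspondent (Sahlqvist): ∀x ∀y ∀z (Rxy ∧ Rxz → ∃w (Ryw ∧ Rzw)) — i.e. convergence.
G1: fails — Rw1w2 and Rw1w0 but w2 and w0 have no common successor.
G2: ✓.
G3: ✓.
Valid on: G2, G3.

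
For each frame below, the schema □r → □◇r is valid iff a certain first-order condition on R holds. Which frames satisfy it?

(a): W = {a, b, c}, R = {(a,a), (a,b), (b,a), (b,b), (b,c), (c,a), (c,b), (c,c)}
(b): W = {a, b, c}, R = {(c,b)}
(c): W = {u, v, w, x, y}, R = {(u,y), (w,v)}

(a)

Frame correspondent (Sahlqvist): ∀x ∀z (xRz → ∃w (xRw ∧ zRw)) — i.e. a generalized confluence (Geach) condition.
(a): satisfies the condition.
(b): fails — cRb but no w with cRw and bRw.
(c): fails — uRy but no t with uRt and yRt.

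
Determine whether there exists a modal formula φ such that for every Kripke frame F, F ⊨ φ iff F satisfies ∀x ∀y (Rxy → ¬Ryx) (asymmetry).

No — not modally definable

Any modally definable frame class is closed under surjective bounded morphisms.
The 4-cycle (worlds s,t,u,v with s→t→u→v→s) is asymmetric. Mapping every world to a single reflexive point • is a surjective bounded morphism, and the reflexive point is not asymmetric (R•• but asymmetry requires ¬R••).
Hence asymmetry is not modally definable.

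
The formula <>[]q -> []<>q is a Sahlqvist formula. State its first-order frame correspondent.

This is the .2 axiom.
It corresponds to convergence: forall x forall y forall z (Rxy & Rxz -> exists w (Ryw & Rzw)).

Convergence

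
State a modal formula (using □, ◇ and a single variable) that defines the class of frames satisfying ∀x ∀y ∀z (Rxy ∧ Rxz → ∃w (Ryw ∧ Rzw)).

◇□s → □◇s

This is convergence; the standard corresponding axiom is .2: ◇□s → □◇s.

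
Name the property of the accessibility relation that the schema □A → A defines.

Reflexivity

Suppose □A→A is valid. At any x set V(A)={w : Rxw}. Then □A holds at x, so A holds at x, i.e. Rxx.
Conversely, on a frame with reflexivity the schema holds at every world under every valuation.
Frame condition: ∀x Rxx.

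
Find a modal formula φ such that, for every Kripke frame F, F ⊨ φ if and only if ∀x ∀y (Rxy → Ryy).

A defining formula is □(□p → p) (the T□ axiom).
Suppose □(□p→p) is valid. Take Rxy and set V(p)={w : Ryw}. Then at y, □p holds; since □(□p→p) at x, □p→p at y, so p at y, i.e. Ryy.

□(□p → p)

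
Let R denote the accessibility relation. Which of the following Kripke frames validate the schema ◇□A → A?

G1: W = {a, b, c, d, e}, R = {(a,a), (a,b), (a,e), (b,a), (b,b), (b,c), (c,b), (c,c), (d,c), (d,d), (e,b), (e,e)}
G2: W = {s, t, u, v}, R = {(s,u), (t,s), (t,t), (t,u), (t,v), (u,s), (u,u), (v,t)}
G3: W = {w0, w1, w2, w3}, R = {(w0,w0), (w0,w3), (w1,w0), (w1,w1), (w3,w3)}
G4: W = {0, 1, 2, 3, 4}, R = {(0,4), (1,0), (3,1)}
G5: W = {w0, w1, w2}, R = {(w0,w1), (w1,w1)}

Frame correspondent (Sahlqvist): ∀x ∀y (Rxy → Ryx) — i.e. symmetry.
G1: fails — Reb but not Rbe.
G2: fails — Rts but not Rst.
G3: fails — Rw1w0 but not Rw0w1.
G4: fails — R10 but not R01.
G5: fails — Rw0w1 but not Rw1w0.
Valid on no frame.

none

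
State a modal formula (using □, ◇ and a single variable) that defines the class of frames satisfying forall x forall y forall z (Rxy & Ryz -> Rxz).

□r → □□r

This is transitivity; the standard corresponding axiom is 4: □r → □□r.
Suppose □r→□□r is valid. Take Rxy, Ryz and set V(r)={w : Rxw}. Then □r at x, so □□r at x, so □r at y, so r at z, i.e. Rxz.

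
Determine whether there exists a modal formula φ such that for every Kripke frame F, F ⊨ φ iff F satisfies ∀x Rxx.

Definable; □r → r defines it

Yes: it is reflexivity, defined by the T schema □r → r.
Suppose □r→r is valid. At any x set V(r)={w : Rxw}. Then □r holds at x, so r holds at x, i.e. Rxx.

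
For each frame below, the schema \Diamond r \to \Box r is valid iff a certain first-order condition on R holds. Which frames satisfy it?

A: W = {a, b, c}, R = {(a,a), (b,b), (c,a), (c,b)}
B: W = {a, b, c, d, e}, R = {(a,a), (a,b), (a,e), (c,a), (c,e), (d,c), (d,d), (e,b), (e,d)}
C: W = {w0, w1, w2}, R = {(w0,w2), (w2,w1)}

C

Frame correspondent (Sahlqvist): \forall x \forall y \forall z (Rxy \wedge Rxz \to y = z) — i.e. partial functionality.
A: fails — c sees both a and b.
B: fails — a sees both a and b.
C: satisfies the condition.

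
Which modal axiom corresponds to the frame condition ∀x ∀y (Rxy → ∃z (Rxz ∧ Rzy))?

□□ψ → □ψ

This is density; the standard corresponding axiom is C4: □□ψ → □ψ.
Suppose □□ψ→□ψ is valid. Take Rxy and set V(ψ)={w : xR²w}. Then □□ψ at x, so □ψ at x, so ψ at y, i.e. ∃z(Rxz∧Rzy).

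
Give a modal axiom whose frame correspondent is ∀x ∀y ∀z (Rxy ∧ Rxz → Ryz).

This is the Euclidean property; the standard corresponding axiom is 5: ◇p → □◇p.
Suppose ◇p→□◇p is valid. Take Rxy, Rxz and set V(p)={y}. Then ◇p at x, so □◇p at x, so ◇p at z, so some w with Rzw has p; w=y, i.e. Rzy. By symmetry of the argument, Ryz.

◇p → □◇p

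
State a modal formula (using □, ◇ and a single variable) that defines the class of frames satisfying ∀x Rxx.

A defining formula is □p → p (the T axiom).

□p → p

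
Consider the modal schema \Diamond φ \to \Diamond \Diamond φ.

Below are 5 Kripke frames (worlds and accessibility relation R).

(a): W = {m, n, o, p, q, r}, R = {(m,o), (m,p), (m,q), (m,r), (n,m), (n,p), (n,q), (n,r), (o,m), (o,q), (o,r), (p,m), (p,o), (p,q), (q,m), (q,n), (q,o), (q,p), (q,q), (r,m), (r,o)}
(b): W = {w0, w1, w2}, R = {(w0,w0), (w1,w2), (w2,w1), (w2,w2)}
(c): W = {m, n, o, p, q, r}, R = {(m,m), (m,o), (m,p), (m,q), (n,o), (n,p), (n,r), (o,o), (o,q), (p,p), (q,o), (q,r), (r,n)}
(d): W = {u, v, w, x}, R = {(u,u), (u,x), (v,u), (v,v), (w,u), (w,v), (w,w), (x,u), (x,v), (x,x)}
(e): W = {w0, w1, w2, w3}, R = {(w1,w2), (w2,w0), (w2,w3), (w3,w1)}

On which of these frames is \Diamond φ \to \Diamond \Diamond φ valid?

(a), (b), (d)

This is the axiom for a generalized confluence (Geach) condition; its first-order frame correspondent is \forall x \forall y (xRy \to \exists w (y = w \wedge x R^2 w)).
(a): satisfies the condition.
(b): satisfies the condition.
(c): fails — nRr but no w with r=w and nR²w.
(d): satisfies the condition.
(e): fails — w1Rw2 but no w with w2=w and w1R²w.
Valid on: (a), (b), (d).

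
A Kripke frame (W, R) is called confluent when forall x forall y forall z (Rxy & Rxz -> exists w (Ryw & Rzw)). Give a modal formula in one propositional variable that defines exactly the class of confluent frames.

This is convergence; the standard corresponding axiom is .2: ◇□r → □◇r.
Suppose ◇□r→□◇r is valid. Take Rxy, Rxz and set V(r)={w : Ryw}. Then □r at y so ◇□r at x, so □◇r at x, so ◇r at z, giving w with Rzw and Ryw.

◇□r → □◇r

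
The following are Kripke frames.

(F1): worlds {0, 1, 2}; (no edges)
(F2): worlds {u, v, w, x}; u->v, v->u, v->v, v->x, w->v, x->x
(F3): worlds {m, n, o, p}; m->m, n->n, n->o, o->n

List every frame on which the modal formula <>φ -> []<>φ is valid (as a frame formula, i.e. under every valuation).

(F1)

The schema corresponds to the Euclidean property: forall x forall y forall z (Rxy & Rxz -> Ryz).
(F1): ✓.
(F2): fails — Rvu and Rvu but not Ruu.
(F3): fails — Rno and Rno but not Roo.
Valid on: (F1).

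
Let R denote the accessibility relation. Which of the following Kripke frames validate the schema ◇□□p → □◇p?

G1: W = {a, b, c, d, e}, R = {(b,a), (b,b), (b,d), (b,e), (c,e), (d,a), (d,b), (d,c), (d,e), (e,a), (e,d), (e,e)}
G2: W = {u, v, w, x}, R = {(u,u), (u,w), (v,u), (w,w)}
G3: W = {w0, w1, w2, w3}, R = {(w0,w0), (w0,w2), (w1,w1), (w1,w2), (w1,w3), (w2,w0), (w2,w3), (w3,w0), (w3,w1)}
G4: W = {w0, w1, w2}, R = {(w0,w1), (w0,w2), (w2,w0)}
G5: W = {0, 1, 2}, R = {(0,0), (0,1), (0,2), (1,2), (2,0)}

This is the axiom for a generalized confluence (Geach) condition; its first-order frame correspondent is ∀x ∀y ∀z ((xRy ∧ xRz) → ∃w (yR²w ∧ zRw)).
G1: fails — bRa, bRa but no w with aR²w and aRw.
G2: holds.
G3: holds.
G4: fails — w0Rw1, w0Rw1 but no w with w1R²w and w1Rw.
G5: fails — 0R1, 0R1 but no w with 1R²w and 1Rw.

G2, G3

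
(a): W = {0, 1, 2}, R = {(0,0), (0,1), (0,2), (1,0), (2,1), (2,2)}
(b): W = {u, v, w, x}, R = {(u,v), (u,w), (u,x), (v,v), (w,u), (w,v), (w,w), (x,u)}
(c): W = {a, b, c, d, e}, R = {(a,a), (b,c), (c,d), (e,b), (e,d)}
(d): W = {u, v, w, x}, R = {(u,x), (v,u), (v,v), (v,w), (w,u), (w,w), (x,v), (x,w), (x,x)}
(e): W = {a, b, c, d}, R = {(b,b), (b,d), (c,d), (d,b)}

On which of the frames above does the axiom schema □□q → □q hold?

This is the axiom for density; its first-order frame correspondent is ∀x ∀y (Rxy → ∃z (Rxz ∧ Rzy)).
(a): ✓.
(b): fails — Rxu but no z with Rxz and Rzu.
(c): fails — Rbc but no z with Rbz and Rzc.
(d): ✓.
(e): fails — Rcd but no z with Rcz and Rzd.
Valid on: (a), (d).

(a), (d)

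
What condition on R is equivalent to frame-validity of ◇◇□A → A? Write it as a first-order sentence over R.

∀x ∀y (xR²y → ∃w (yRw ∧ x = w))

This is a Sahlqvist (Geach-type) schema ◇^2□^1A → □^0◇^0A.
Minimal-valuation argument: fix x; take any y with xR^2y and any z with xR^0z. Set V(A) to the set of worlds R-reachable from y in exactly 1 step. Then □^1A holds at y, so the antecedent holds at x; validity forces ◇^0A at z, giving a w with zR^0w and yR^1w.
First-order correspondent: ∀x ∀y (xR²y → ∃w (yRw ∧ x = w)).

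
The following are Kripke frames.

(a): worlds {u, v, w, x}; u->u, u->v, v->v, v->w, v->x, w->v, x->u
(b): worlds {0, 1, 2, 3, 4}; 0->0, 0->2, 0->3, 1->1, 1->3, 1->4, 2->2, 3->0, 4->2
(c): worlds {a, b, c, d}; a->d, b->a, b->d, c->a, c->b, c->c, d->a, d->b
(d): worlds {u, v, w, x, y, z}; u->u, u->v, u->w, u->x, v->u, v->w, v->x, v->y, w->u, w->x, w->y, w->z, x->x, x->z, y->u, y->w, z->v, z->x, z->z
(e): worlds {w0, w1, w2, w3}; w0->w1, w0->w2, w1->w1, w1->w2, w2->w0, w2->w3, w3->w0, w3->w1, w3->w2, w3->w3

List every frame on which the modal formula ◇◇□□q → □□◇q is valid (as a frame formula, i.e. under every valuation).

(e)

Frame correspondent (Sahlqvist): ∀x ∀y ∀z ((xR²y ∧ xR²z) → ∃w (yR²w ∧ zRw)) — i.e. a generalized confluence (Geach) condition.
(a): fails — uR²w, uR²x but no t with wR²t and xRt.
(b): fails — 0R²2, 0R²3 but no w with 2R²w and 3Rw.
(c): fails — aR²a, aR²a but no w with aR²w and aRw.
(d): fails — uR²x, uR²y but no t with xR²t and yRt.
(e): holds.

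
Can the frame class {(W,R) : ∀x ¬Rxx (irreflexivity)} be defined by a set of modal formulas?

Modal frame validity is preserved under surjective bounded morphisms.
The 2-cycle (worlds a,b with a→b→a) is irreflexive, and the map sending every world to a single reflexive point • is a surjective bounded morphism (forth: every edge maps to (•,•); back: every world has a successor). So any modal formula valid on the 2-cycle is also valid on the reflexive point, which is not irreflexive.
So no modal formula (or set of formulas) defines exactly the irreflexive frames.

No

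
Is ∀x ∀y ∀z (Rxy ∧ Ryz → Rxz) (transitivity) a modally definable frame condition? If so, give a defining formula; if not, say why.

Definable; □r → □□r defines it

The condition is transitivity. A defining modal formula is □r → □□r.
Suppose □r→□□r is valid. Take Rxy, Ryz and set V(r)={w : Rxw}. Then □r at x, so □□r at x, so □r at y, so r at z, i.e. Rxz.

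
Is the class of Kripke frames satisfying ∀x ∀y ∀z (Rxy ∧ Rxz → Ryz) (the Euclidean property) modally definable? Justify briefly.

Yes, by ◇p → □◇p

This is a Sahlqvist condition; the 5 axiom ◇p → □◇p defines it.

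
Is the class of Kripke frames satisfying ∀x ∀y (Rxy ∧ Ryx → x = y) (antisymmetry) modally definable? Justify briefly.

Not modally definable

Modal frame validity is preserved under surjective bounded morphisms.
The 4-cycle (worlds s,t,u,v with s→t→u→v→s) is antisymmetric. Sending even-indexed worlds to • and odd-indexed worlds to ∘ is a surjective bounded morphism onto the two-world frame with •↔∘, which is not antisymmetric.
So no modal formula (or set of formulas) defines exactly the antisymmetric frames.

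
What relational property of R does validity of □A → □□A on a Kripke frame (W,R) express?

Suppose □A→□□A is valid. Take Rxy, Ryz and set V(A)={w : Rxw}. Then □A at x, so □□A at x, so □A at y, so A at z, i.e. Rxz.

transitivity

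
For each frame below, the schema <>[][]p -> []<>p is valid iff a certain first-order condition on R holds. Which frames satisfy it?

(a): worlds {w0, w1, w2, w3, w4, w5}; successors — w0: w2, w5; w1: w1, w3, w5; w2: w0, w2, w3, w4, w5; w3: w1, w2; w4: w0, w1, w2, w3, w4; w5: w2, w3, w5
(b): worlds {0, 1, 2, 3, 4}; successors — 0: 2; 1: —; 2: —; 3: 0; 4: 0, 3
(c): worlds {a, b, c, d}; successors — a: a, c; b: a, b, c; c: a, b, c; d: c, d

(a), (c)

The schema corresponds to a generalized confluence (Geach) condition: forall x forall y forall z ((xRy & xRz) -> exists w (y R^2 w & zRw)).
(a): holds.
(b): fails — 0R2, 0R2 but no w with 2R²w and 2Rw.
(c): holds.
Valid on: (a), (c).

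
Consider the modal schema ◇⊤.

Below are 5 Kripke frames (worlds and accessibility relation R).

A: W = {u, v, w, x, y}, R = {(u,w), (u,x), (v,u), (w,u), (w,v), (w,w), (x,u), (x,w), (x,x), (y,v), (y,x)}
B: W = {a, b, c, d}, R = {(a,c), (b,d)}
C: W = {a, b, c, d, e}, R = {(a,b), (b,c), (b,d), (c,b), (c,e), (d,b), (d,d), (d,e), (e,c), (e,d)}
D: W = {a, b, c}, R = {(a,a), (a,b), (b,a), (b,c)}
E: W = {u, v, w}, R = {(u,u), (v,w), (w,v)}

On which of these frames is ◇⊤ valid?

This is the axiom for seriality; its first-order frame correspondent is ∀x ∃y Rxy.
A: condition met.
B: fails — world c has no successor.
C: condition met.
D: fails — world c has no successor.
E: condition met.

A, C, E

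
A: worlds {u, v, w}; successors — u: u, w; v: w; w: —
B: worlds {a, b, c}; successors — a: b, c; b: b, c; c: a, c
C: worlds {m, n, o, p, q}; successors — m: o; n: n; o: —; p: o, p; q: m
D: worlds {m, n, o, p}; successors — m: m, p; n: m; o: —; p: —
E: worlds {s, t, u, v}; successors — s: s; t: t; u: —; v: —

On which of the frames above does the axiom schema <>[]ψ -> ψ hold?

E

Frame correspondent (Sahlqvist): forall x forall y (Rxy -> Ryx) — i.e. symmetry.
A: fails — Rvw but not Rwv.
B: fails — Rbc but not Rcb.
C: fails — Rpo but not Rop.
D: fails — Rnm but not Rmn.
E: condition met.
Valid on: E.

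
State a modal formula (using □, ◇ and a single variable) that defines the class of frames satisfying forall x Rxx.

□ψ → ψ

The condition is reflexivity. The T schema □ψ → ψ defines it.
Suppose □ψ→ψ is valid. At any x set V(ψ)={w : Rxw}. Then □ψ holds at x, so ψ holds at x, i.e. Rxx.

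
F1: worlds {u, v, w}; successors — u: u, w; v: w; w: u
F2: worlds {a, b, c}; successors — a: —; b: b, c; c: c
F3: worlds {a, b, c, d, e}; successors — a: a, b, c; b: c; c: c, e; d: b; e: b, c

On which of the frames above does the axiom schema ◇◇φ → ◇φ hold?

Frame correspondent (Sahlqvist): ∀x ∀y ∀z (Rxy ∧ Ryz → Rxz) — i.e. transitivity.
F1: fails — Rwu and Ruw but not Rww.
F2: condition met.
F3: fails — Rbc and Rce but not Rbe.

F2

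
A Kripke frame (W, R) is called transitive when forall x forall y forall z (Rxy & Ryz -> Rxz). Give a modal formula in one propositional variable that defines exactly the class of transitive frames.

□ψ → □□ψ

A defining formula is □ψ → □□ψ (the 4 axiom).
Suppose □ψ→□□ψ is valid. Take Rxy, Ryz and set V(ψ)={w : Rxw}. Then □ψ at x, so □□ψ at x, so □ψ at y, so ψ at z, i.e. Rxz.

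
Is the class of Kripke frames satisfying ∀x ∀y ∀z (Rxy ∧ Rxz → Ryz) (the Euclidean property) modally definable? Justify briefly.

The condition is the Euclidean property. A defining modal formula is ◇r → □◇r.
Suppose ◇r→□◇r is valid. Take Rxy, Rxz and set V(r)={y}. Then ◇r at x, so □◇r at x, so ◇r at z, so some w with Rzw has r; w=y, i.e. Rzy. By symmetry of the argument, Ryz.

Definable; ◇r → □◇r defines it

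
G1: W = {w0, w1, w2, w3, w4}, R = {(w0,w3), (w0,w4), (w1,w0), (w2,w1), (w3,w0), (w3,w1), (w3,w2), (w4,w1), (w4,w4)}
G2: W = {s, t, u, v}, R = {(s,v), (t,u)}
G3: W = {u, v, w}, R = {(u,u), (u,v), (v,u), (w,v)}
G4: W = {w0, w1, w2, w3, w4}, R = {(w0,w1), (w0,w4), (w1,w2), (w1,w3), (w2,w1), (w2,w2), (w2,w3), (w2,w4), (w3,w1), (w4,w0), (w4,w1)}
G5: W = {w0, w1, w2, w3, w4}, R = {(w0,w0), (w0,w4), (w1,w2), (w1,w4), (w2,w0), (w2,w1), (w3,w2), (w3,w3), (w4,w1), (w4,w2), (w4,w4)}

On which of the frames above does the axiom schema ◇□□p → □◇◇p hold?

G3, G4, G5

The schema corresponds to a generalized confluence (Geach) condition: ∀x ∀y ∀z ((xRy ∧ xRz) → ∃w (yR²w ∧ zR²w)).
G1: fails — w3Rw1, w3Rw2 but no w with w1R²w and w2R²w.
G2: fails — sRv, sRv but no w with vR²w and vR²w.
G3: holds.
G4: holds.
G5: holds.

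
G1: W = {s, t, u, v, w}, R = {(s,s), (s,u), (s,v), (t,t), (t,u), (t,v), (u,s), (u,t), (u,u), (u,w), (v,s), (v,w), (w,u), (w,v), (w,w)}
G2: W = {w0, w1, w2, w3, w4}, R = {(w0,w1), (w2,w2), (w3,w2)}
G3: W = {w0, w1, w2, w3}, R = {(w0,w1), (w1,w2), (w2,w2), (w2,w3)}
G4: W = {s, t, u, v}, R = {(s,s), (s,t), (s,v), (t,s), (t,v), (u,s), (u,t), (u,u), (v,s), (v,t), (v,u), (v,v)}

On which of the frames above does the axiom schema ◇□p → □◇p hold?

G4

The schema corresponds to convergence: ∀x ∀y ∀z (Rxy ∧ Rxz → ∃w (Ryw ∧ Rzw)).
G1: fails — Rtv and Rtt but v and t have no common successor.
G2: fails — Rw0w1 and Rw0w1 but w1 and w1 have no common successor.
G3: fails — Rw2w2 and Rw2w3 but w2 and w3 have no common successor.
G4: condition met.
Valid on: G4.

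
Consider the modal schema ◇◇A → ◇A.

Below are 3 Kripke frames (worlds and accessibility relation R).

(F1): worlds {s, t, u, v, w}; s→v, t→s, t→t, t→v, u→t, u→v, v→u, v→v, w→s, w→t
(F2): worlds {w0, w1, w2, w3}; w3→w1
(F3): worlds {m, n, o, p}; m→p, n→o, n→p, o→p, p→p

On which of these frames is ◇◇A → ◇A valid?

This is the axiom for transitivity; its first-order frame correspondent is ∀x ∀y ∀z (Rxy ∧ Ryz → Rxz).
(F1): fails — Ruv and Rvu but not Ruu.
(F2): condition met.
(F3): condition met.

(F2), (F3)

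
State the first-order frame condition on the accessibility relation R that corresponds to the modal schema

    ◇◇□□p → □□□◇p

∀x ∀y ∀z ((xR²y ∧ xR³z) → ∃w (yR²w ∧ zRw))

This is a Sahlqvist (Geach-type) schema ◇^2□^2p → □^3◇^1p.
First-order correspondent: ∀x ∀y ∀z ((xR²y ∧ xR³z) → ∃w (yR²w ∧ zRw)).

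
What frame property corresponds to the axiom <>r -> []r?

partial functionality

Suppose ◇r→□r is valid. Take Rxy, Rxz and set V(r)={y}. Then ◇r at x, so □r at x, so r at z, i.e. z=y.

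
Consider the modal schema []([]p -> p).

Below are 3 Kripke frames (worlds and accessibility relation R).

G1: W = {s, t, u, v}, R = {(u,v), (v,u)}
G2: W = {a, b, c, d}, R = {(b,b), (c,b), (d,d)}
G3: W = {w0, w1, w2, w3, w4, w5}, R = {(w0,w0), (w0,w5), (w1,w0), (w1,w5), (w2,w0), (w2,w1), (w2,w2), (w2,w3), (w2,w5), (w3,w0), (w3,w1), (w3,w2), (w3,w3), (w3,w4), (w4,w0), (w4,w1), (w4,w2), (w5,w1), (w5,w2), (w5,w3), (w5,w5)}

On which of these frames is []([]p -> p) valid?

Frame correspondent (Sahlqvist): forall x forall y (Rxy -> Ryy) — i.e. shift-reflexivity.
G1: fails — Ruv but not Rvv.
G2: condition met.
G3: fails — Rw3w1 but not Rw1w1.
Valid on: G2.

G2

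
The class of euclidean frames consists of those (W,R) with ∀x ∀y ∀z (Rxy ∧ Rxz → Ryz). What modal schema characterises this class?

A defining formula is ◇s → □◇s (the 5 axiom).

◇s → □◇s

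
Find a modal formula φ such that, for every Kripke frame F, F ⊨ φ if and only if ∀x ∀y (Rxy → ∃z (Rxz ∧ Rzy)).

A defining formula is □□ψ → □ψ (the C4 axiom).
Suppose □□ψ→□ψ is valid. Take Rxy and set V(ψ)={w : xR²w}. Then □□ψ at x, so □ψ at x, so ψ at y, i.e. ∃z(Rxz∧Rzy).

□□ψ → □ψ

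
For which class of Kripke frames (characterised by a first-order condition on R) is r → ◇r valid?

This is a form of the T axiom.
It corresponds to reflexivity: ∀x Rxx.

reflexivity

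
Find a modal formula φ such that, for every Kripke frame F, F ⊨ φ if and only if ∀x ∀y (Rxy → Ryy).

□(□p → p)

A defining formula is □(□p → p) (the T□ axiom).
Suppose □(□p→p) is valid. Take Rxy and set V(p)={w : Ryw}. Then at y, □p holds; since □(□p→p) at x, □p→p at y, so p at y, i.e. Ryy.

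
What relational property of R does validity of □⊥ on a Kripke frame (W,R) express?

emptiness of R: ∀x ∀y ¬Rxy

□⊥ is valid iff no world has any successor (otherwise □⊥ fails at any world with one).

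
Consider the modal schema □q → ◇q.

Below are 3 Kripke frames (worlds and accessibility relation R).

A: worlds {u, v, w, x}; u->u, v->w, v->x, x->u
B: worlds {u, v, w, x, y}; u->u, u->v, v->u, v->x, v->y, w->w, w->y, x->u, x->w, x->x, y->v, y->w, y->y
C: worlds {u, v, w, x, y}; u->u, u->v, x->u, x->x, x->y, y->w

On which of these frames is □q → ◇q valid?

B

Frame correspondent (Sahlqvist): ∀x ∃y Rxy — i.e. seriality.
A: fails — world w has no successor.
B: ✓.
C: fails — world v has no successor.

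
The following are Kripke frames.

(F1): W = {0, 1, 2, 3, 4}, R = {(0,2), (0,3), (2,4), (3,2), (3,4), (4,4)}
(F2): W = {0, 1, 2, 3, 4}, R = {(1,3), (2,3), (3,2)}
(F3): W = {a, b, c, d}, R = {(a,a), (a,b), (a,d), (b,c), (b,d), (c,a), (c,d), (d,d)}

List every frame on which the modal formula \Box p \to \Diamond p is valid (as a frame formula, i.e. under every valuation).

Frame correspondent (Sahlqvist): \forall x \exists y Rxy — i.e. seriality.
(F1): fails — world 1 has no successor.
(F2): fails — world 0 has no successor.
(F3): condition met.
Valid on: (F3).

(F3)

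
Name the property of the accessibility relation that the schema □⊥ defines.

□⊥ is valid iff no world has any successor (otherwise □⊥ fails at any world with one).
Conversely, on a frame with emptiness of R the schema holds at every world under every valuation.
Frame condition: ∀x ∀y ¬Rxy.

Emptiness of R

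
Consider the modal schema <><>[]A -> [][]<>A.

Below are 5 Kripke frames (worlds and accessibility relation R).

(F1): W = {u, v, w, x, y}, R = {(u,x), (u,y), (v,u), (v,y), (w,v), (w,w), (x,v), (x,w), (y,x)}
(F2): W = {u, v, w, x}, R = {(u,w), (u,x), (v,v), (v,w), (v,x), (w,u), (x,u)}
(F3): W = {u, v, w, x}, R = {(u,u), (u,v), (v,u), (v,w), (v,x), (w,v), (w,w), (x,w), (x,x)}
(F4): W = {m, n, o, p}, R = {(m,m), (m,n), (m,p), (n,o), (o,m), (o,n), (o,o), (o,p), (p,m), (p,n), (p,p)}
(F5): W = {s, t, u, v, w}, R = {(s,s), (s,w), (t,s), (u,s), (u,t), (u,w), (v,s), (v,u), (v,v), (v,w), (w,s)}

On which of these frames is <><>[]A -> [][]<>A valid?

(F5)

Frame correspondent (Sahlqvist): forall x forall y forall z ((x R^2 y & x R^2 z) -> exists w (yRw & zRw)) — i.e. a generalized confluence (Geach) condition.
(F1): fails — uR²v, uR²w but no t with vRt and wRt.
(F2): fails — vR²u, vR²w but no t with uRt and wRt.
(F3): fails — uR²u, uR²x but no t with uRt and xRt.
(F4): fails — mR²m, mR²n but no w with mRw and nRw.
(F5): ✓.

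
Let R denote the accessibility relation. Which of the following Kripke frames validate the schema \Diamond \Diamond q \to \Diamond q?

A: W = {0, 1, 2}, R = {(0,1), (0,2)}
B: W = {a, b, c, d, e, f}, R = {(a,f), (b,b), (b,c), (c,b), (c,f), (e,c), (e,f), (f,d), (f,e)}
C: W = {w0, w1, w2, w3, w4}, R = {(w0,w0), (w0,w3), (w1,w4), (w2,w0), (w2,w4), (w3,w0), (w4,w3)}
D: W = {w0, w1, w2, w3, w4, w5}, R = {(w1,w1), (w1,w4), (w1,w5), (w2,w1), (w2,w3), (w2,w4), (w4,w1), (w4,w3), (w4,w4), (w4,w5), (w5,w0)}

This is the axiom for transitivity; its first-order frame correspondent is \forall x \forall y \forall z (Rxy \wedge Ryz \to Rxz).
A: satisfies the condition.
B: fails — Rbc and Rcf but not Rbf.
C: fails — Rw2w4 and Rw4w3 but not Rw2w3.
D: fails — Rw1w5 and Rw5w0 but not Rw1w0.

A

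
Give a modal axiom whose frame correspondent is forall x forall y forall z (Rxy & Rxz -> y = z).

The condition is partial functionality. The CD schema ◇q → □q defines it.
Suppose ◇q→□q is valid. Take Rxy, Rxz and set V(q)={y}. Then ◇q at x, so □q at x, so q at z, i.e. z=y.

◇q → □q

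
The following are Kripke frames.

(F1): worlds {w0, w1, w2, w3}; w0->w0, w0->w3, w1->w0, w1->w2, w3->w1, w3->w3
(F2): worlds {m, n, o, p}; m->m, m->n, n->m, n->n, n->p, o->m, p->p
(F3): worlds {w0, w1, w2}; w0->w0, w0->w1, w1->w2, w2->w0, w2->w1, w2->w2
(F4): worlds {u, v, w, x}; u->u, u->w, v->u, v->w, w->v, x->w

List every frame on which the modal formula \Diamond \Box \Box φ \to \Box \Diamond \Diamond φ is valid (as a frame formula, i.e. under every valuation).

The schema corresponds to a generalized confluence (Geach) condition: \forall x \forall y \forall z ((xRy \wedge xRz) \to \exists w (y R^2 w \wedge z R^2 w)).
(F1): fails — w1Rw0, w1Rw2 but no w with w0R²w and w2R²w.
(F2): holds.
(F3): holds.
(F4): holds.
Valid on: (F2), (F3), (F4).

(F2), (F3), (F4)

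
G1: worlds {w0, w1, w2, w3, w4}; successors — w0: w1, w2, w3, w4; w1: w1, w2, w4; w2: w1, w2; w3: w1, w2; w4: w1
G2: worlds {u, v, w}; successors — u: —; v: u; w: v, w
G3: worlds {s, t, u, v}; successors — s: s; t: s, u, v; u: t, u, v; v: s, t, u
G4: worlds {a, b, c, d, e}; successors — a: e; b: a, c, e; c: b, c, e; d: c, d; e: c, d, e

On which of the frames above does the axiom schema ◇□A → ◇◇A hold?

This is the axiom for a generalized confluence (Geach) condition; its first-order frame correspondent is ∀x ∀y (xRy → ∃w (yRw ∧ xR²w)).
G1: holds.
G2: fails — vRu but no t with uRt and vR²t.
G3: holds.
G4: holds.

G1, G3, G4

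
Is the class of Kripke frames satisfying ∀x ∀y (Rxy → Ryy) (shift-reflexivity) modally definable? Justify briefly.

This is a Sahlqvist condition; the T□ axiom □(□q → q) defines it.
Suppose □(□q→q) is valid. Take Rxy and set V(q)={w : Ryw}. Then at y, □q holds; since □(□q→q) at x, □q→q at y, so q at y, i.e. Ryy.

Definable; □(□q → q) defines it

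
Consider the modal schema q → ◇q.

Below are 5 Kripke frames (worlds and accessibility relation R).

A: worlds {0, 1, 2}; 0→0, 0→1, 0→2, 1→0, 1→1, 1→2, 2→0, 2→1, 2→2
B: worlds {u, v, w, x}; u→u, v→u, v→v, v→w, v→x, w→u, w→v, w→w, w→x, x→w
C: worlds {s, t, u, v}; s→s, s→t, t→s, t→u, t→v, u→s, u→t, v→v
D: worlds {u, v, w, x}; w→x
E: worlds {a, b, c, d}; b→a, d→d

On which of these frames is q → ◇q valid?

Frame correspondent (Sahlqvist): ∀x Rxx — i.e. reflexivity.
A: condition met.
B: fails — world x does not see itself.
C: fails — world t does not see itself.
D: fails — world u does not see itself.
E: fails — world a does not see itself.

A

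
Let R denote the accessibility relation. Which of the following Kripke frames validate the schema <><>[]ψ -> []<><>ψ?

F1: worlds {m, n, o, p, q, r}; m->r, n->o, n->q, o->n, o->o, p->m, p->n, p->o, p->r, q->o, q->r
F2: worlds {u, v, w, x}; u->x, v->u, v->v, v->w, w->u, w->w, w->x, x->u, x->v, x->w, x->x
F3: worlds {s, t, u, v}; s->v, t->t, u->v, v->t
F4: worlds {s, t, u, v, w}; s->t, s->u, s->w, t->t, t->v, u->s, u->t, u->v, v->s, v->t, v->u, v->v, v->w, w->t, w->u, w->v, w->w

This is the axiom for a generalized confluence (Geach) condition; its first-order frame correspondent is forall x forall y forall z ((x R^2 y & xRz) -> exists w (yRw & z R^2 w)).
F1: fails — nR²r, nRo but no w with rRw and oR²w.
F2: ✓.
F3: ✓.
F4: ✓.

F2, F3, F4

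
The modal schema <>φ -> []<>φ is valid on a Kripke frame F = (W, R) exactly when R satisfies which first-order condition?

The Euclidean property

Suppose ◇φ→□◇φ is valid. Take Rxy, Rxz and set V(φ)={y}. Then ◇φ at x, so □◇φ at x, so ◇φ at z, so some w with Rzw has φ; w=y, i.e. Rzy. By symmetry of the argument, Ryz.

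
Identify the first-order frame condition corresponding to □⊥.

□⊥ is valid iff no world has any successor (otherwise □⊥ fails at any world with one).
The converse is a direct semantic check.
So the correspondent is emptiness of R.

emptiness of R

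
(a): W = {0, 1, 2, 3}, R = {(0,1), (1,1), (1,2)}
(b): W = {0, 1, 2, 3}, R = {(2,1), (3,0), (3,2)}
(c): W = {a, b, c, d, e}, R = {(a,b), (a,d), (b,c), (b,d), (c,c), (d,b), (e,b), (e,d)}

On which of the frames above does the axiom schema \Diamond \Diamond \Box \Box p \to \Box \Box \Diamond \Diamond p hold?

Frame correspondent (Sahlqvist): \forall x \forall y \forall z ((x R^2 y \wedge x R^2 z) \to \exists w (y R^2 w \wedge z R^2 w)) — i.e. a generalized confluence (Geach) condition.
(a): fails — 0R²1, 0R²2 but no w with 1R²w and 2R²w.
(b): fails — 3R²1, 3R²1 but no w with 1R²w and 1R²w.
(c): ✓.

(c)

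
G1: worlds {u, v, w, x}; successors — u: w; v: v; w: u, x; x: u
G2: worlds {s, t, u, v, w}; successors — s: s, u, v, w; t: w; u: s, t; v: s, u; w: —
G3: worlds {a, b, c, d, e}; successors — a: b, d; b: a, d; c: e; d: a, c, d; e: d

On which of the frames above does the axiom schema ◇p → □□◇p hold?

none

Frame correspondent (Sahlqvist): ∀x ∀y ∀z ((xRy ∧ xR²z) → ∃w (y = w ∧ zRw)) — i.e. a generalized confluence (Geach) condition.
G1: fails — uRw, uR²x but no t with w=t and xRt.
G2: fails — sRs, sR²t but no w* with s=w* and tRw*.
G3: fails — aRb, aR²c but no w with b=w and cRw.
Valid on no frame.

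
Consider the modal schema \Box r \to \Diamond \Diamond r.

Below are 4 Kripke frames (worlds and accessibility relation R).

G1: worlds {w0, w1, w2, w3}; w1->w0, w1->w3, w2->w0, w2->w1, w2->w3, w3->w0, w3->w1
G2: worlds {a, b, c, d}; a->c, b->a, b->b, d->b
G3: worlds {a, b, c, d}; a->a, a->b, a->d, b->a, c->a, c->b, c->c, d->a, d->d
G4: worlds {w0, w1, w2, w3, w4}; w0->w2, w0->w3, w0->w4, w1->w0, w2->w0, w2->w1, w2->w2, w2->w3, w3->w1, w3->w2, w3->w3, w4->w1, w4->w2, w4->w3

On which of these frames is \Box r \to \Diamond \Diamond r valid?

G3

This is the axiom for a generalized confluence (Geach) condition; its first-order frame correspondent is \forall x \exists w (xRw \wedge x R^2 w).
G1: fails — at w0 but no w with w0Rw and w0R²w.
G2: fails — at a but no w with aRw and aR²w.
G3: condition met.
G4: fails — at w1 but no w with w1Rw and w1R²w.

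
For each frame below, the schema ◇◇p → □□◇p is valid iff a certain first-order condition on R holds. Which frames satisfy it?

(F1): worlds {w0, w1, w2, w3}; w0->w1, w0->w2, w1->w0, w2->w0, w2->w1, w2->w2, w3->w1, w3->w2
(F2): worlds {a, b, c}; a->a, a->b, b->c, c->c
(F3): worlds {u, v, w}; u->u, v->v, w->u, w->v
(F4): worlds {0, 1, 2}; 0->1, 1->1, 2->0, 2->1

(F4)

The schema corresponds to a generalized confluence (Geach) condition: ∀x ∀y ∀z ((xR²y ∧ xR²z) → ∃w (y = w ∧ zRw)).
(F1): fails — w0R²w0, w0R²w0 but no w with w0=w and w0Rw.
(F2): fails — aR²a, aR²b but no w with a=w and bRw.
(F3): fails — wR²u, wR²v but no t with u=t and vRt.
(F4): condition met.
Valid on: (F4).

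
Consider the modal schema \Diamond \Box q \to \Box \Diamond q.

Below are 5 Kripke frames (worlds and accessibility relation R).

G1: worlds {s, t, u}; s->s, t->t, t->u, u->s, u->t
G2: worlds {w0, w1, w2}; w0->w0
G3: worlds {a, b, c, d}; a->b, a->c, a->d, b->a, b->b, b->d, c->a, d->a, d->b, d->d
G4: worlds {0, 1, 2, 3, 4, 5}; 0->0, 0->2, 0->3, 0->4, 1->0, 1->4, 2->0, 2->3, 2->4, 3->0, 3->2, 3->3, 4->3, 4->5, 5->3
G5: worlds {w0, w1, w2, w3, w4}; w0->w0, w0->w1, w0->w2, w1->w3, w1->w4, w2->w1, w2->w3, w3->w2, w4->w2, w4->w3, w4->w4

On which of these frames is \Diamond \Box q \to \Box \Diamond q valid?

G2, G3, G4

The schema corresponds to convergence: \forall x \forall y \forall z (Rxy \wedge Rxz \to \exists w (Ryw \wedge Rzw)).
G1: fails — Rut and Rus but t and s have no common successor.
G2: condition met.
G3: condition met.
G4: condition met.
G5: fails — Rw0w1 and Rw0w0 but w1 and w0 have no common successor.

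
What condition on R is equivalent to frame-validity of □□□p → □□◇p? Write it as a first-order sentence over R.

This is a Sahlqvist (Geach-type) schema ◇^0□^3p → □^2◇^1p.
Minimal-valuation argument: fix x; take any y with xR^0y and any z with xR^2z. Set V(p) to the set of worlds R-reachable from y in exactly 3 steps. Then □^3p holds at y, so the antecedent holds at x; validity forces ◇^1p at z, giving a w with zR^1w and yR^3w.
First-order correspondent: ∀x ∀z (xR²z → ∃w (xR³w ∧ zRw)).

∀x ∀z (xR²z → ∃w (xR³w ∧ zRw))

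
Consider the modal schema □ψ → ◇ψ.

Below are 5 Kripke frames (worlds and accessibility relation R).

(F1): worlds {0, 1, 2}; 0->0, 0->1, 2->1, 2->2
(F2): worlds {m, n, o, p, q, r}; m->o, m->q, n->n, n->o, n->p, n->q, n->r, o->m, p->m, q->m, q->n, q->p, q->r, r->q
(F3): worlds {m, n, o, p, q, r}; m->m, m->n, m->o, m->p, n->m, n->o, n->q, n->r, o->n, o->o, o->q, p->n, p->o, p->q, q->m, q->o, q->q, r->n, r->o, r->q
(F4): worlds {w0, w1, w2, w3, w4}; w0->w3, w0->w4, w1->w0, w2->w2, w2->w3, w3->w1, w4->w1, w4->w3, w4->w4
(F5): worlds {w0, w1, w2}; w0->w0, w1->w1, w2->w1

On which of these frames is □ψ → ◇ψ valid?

(F2), (F3), (F4), (F5)

The schema corresponds to seriality: ∀x ∃y Rxy.
(F1): fails — world 1 has no successor.
(F2): condition met.
(F3): condition met.
(F4): condition met.
(F5): condition met.
Valid on: (F2), (F3), (F4), (F5).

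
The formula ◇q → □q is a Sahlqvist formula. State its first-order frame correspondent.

Partial functionality

This is the CD axiom.
It corresponds to partial functionality: ∀x ∀y ∀z (Rxy ∧ Rxz → y = z).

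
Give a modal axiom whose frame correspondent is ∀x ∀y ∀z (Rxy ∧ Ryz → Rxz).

□p → □□p

This is transitivity; the standard corresponding axiom is 4: □p → □□p.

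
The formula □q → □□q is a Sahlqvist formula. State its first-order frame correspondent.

transitivity

Suppose □q→□□q is valid. Take Rxy, Ryz and set V(q)={w : Rxw}. Then □q at x, so □□q at x, so □q at y, so q at z, i.e. Rxz.
Conversely, on a frame with transitivity the schema holds at every world under every valuation.
So the correspondent is transitivity.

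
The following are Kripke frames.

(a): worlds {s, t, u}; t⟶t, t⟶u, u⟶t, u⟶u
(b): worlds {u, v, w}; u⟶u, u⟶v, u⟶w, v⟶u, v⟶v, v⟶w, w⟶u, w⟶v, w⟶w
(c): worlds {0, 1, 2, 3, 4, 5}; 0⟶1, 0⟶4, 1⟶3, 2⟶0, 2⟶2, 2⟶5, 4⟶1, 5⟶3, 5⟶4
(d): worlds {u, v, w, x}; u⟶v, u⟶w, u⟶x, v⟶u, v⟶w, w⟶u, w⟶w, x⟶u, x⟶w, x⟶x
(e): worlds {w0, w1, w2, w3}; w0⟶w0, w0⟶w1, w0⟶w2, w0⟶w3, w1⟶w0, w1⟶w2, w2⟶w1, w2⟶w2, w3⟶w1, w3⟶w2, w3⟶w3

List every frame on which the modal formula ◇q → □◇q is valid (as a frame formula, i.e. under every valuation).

Frame correspondent (Sahlqvist): ∀x ∀y ∀z (Rxy ∧ Rxz → Ryz) — i.e. the Euclidean property.
(a): condition met.
(b): condition met.
(c): fails — R01 and R01 but not R11.
(d): fails — Ruv and Ruv but not Rvv.
(e): fails — Rw0w1 and Rw0w1 but not Rw1w1.
Valid on: (a), (b).

(a), (b)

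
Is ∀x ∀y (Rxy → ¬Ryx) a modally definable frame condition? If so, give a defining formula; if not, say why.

No

Modal frame validity is preserved under surjective bounded morphisms.
The 5-cycle (worlds 0,1,2,3,4 with 0→1→2→3→4→0) is asymmetric. Mapping every world to a single reflexive point • is a surjective bounded morphism, and the reflexive point is not asymmetric (R•• but asymmetry requires ¬R••).
Hence asymmetry is not modally definable.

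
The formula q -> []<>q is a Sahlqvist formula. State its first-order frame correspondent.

symmetry

Suppose q→□◇q is valid. Take Rxy and set V(q)={x}. Then q at x, so □◇q at x, so ◇q at y, so some z with Ryz has q; z=x, i.e. Ryx.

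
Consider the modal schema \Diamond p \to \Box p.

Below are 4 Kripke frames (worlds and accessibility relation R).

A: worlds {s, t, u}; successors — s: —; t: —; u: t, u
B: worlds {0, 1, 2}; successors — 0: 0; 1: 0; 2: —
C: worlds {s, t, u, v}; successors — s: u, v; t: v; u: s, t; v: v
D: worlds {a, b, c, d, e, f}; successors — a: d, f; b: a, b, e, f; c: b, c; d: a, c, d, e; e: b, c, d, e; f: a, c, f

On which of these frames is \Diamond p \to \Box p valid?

B

The schema corresponds to partial functionality: \forall x \forall y \forall z (Rxy \wedge Rxz \to y = z).
A: fails — u sees both t and u.
B: ✓.
C: fails — s sees both u and v.
D: fails — a sees both d and f.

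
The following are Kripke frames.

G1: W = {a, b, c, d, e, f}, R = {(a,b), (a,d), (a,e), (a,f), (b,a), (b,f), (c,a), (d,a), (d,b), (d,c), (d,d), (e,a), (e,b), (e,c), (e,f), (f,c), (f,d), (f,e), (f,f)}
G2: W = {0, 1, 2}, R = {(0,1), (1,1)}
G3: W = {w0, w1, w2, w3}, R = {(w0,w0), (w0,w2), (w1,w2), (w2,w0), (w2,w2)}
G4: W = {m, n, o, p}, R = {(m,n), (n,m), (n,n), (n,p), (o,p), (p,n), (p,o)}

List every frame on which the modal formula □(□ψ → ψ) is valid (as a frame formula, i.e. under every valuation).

The schema corresponds to shift-reflexivity: ∀x ∀y (Rxy → Ryy).
G1: fails — Rab but not Rbb.
G2: ✓.
G3: ✓.
G4: fails — Rop but not Rpp.

G2, G3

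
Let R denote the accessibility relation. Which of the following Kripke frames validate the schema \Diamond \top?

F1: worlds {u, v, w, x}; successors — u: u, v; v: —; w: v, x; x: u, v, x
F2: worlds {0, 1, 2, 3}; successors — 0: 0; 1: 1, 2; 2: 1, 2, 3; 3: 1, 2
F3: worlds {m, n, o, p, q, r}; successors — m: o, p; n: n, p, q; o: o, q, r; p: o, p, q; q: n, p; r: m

F2, F3

The schema corresponds to seriality: \forall x \exists y Rxy.
F1: fails — world v has no successor.
F2: ✓.
F3: ✓.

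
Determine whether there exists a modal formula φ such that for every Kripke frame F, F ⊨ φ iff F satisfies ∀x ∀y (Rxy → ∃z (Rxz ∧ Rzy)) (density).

Definable; □□r → □r defines it

The condition is density. A defining modal formula is □□r → □r.
Suppose □□r→□r is valid. Take Rxy and set V(r)={w : xR²w}. Then □□r at x, so □r at x, so r at y, i.e. ∃z(Rxz∧Rzy).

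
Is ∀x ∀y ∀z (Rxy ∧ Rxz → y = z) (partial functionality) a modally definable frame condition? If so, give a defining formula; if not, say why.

Yes, by ◇r → □r

The condition is partial functionality. A defining modal formula is ◇r → □r.
Suppose ◇r→□r is valid. Take Rxy, Rxz and set V(r)={y}. Then ◇r at x, so □r at x, so r at z, i.e. z=y.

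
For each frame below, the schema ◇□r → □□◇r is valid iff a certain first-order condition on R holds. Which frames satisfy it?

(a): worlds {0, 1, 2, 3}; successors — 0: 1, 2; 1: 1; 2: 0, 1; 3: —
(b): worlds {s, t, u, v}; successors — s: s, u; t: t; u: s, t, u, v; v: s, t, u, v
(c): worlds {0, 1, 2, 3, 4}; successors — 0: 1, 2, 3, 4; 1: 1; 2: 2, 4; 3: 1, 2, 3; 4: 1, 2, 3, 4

This is the axiom for a generalized confluence (Geach) condition; its first-order frame correspondent is ∀x ∀y ∀z ((xRy ∧ xR²z) → ∃w (yRw ∧ zRw)).
(a): condition met.
(b): fails — sRs, sR²t but no w with sRw and tRw.
(c): fails — 0R1, 0R²2 but no w with 1Rw and 2Rw.

(a)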